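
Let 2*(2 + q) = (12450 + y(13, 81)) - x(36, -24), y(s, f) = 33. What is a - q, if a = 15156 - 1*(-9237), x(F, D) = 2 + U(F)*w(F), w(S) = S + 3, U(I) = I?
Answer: 37713/2 ≈ 18857.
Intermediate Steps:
w(S) = 3 + S
x(F, D) = 2 + F*(3 + F)
a = 24393 (a = 15156 + 9237 = 24393)
q = 11073/2 (q = -2 + ((12450 + 33) - (2 + 36*(3 + 36)))/2 = -2 + (12483 - (2 + 36*39))/2 = -2 + (12483 - (2 + 1404))/2 = -2 + (12483 - 1*1406)/2 = -2 + (12483 - 1406)/2 = -2 + (1/2)*11077 = -2 + 11077/2 = 11073/2 ≈ 5536.5)
a - q = 24393 - 1*11073/2 = 24393 - 11073/2 = 37713/2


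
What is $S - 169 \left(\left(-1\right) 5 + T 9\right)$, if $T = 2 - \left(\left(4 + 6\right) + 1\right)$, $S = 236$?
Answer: $14770$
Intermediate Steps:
$T = -9$ ($T = 2 - \left(10 + 1\right) = 2 - 11 = -9$)
$S - 169 \left(\left(-1\right) 5 + T 9\right) = 236 - 169 \left(\left(-1\right) 5 - 81\right) = 236 - 169 \left(-5 - 81\right) = 236 - -14534 = 236 + 14534 = 14770$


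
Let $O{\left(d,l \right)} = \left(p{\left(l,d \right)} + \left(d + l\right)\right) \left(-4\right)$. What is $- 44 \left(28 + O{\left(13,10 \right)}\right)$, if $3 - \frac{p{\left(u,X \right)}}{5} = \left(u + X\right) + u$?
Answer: $-23584$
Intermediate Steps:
$p{\left(u,X \right)} = 15 - 10 u - 5 X$ ($p{\left(u,X \right)} = 15 - 5 \left(\left(u + X\right) + u\right) = 15 - 5 \left(\left(X + u\right) + u\right) = 15 - 5 \left(X + 2 u\right) = 15 - \left(5 X + 10 u\right) = 15 - 10 u - 5 X$)
$O{\left(d,l \right)} = -60 + 16 d + 36 l$ ($O{\left(d,l \right)} = \left(\left(15 - 10 l - 5 d\right) + \left(d + l\right)\right) \left(-4\right) = \left(15 - 9 l - 4 d\right) \left(-4\right) = -60 + 16 d + 36 l$)
$- 44 \left(28 + O{\left(13,10 \right)}\right) = - 44 \left(28 + \left(-60 + 16 \cdot 13 + 36 \cdot 10\right)\right) = - 44 \left(28 + \left(-60 + 208 + 360\right)\right) = - 44 \left(28 + 508\right) = \left(-44\right) 536 = -23584$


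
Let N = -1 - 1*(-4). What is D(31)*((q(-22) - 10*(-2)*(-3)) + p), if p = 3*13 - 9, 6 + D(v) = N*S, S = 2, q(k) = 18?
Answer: 0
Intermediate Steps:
N = 3 (N = -1 + 4 = 3)
D(v) = 0 (D(v) = -6 + 3*2 = -6 + 6 = 0)
p = 30 (p = 39 - 9 = 30)
D(31)*((q(-22) - 10*(-2)*(-3)) + p) = 0*((18 - 10*(-2)*(-3)) + 30) = 0*((18 - (-20)*(-3)) + 30) = 0*((18 - 1*60) + 30) = 0*((18 - 60) + 30) = 0*(-42 + 30) = 0*(-12) = 0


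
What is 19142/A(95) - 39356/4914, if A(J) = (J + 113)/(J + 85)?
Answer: 81361999/4914 ≈ 16557.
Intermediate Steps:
A(J) = (113 + J)/(85 + J)
19142/A(95) - 39356/4914 = 19142/(((113 + 95)/(85 + 95))) - 39356/4914 = 19142/((208/180)) - 39356*1/4914 = 19142/(((1/180)*208)) - 19678/2457 = 19142/(52/45) - 19678/2457 = 19142*(45/52) - 19678/2457 = 430695/26 - 19678/2457 = 81361999/4914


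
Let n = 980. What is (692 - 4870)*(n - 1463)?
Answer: 2017974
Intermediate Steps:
(692 - 4870)*(n - 1463) = (692 - 4870)*(980 - 1463) = -4178*(-483) = 2017974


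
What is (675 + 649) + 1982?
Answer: 3306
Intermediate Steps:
(675 + 649) + 1982 = 1324 + 1982 = 3306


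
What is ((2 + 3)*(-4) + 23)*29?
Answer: 87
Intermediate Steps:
((2 + 3)*(-4) + 23)*29 = (5*(-4) + 23)*29 = (-20 + 23)*29 = 3*29 = 87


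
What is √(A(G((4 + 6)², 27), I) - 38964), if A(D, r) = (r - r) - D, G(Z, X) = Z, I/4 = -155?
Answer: 2*I*√9766 ≈ 197.65*I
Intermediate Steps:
I = -620 (I = 4*(-155) = -620)
A(D, r) = -D (A(D, r) = 0 - D = -D)
√(A(G((4 + 6)², 27), I) - 38964) = √(-(4 + 6)² - 38964) = √(-1*10² - 38964) = √(-1*100 - 38964) = √(-100 - 38964) = √(-39064) = 2*I*√9766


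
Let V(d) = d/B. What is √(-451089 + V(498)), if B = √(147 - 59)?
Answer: √(-218327076 + 5478*√22)/22 ≈ 671.59*I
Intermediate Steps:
B = 2*√22 (B = √88 = 2*√22 ≈ 9.3808)
V(d) = d*√22/44 (V(d) = d/((2*√22)) = d*(√22/44) = d*√22/44)
√(-451089 + V(498)) = √(-451089 + (1/44)*498*√22) = √(-451089 + 249*√22/22)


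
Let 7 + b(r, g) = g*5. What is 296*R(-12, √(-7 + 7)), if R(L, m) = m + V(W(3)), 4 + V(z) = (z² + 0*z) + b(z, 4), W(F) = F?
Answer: 5328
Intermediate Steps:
b(r, g) = -7 + 5*g (b(r, g) = -7 + g*5 = -7 + 5*g)
V(z) = 9 + z² (V(z) = -4 + ((z² + 0*z) + (-7 + 5*4)) = -4 + ((z² + 0) + (-7 + 20)) = -4 + (z² + 13) = -4 + (13 + z²) = 9 + z²)
R(L, m) = 18 + m (R(L, m) = m + (9 + 3²) = m + (9 + 9) = m + 18 = 18 + m)
296*R(-12, √(-7 + 7)) = 296*(18 + √(-7 + 7)) = 296*(18 + √0) = 296*(18 + 0) = 296*18 = 5328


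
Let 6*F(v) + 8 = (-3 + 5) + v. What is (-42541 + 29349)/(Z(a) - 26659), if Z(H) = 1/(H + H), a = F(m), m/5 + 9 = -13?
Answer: 1530272/3092447 ≈ 0.49484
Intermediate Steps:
m = -110 (m = -45 + 5*(-13) = -45 - 65 = -110)
F(v) = -1 + v/6 (F(v) = -4/3 + ((-3 + 5) + v)/6 = -4/3 + (2 + v)/6 = -4/3 + (⅓ + v/6) = -1 + v/6)
a = -58/3 (a = -1 + (⅙)*(-110) = -1 - 55/3 = -58/3 ≈ -19.333)
Z(H) = 1/(2*H)
(-42541 + 29349)/(Z(a) - 26659) = (-42541 + 29349)/(1/(2*(-58/3)) - 26659) = -13192/((½)*(-3/58) - 26659) = -13192/(-3/116 - 26659) = -13192/(-3092447/116) = -13192*(-116/3092447) = 1530272/3092447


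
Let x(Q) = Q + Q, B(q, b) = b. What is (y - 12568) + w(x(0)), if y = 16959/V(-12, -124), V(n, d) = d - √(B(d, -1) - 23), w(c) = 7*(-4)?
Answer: (-25192*√6 + 1578863*I)/(2*(√6 - 62*I)) ≈ -12733.0 + 5.3949*I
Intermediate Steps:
x(Q) = 2*Q
w(c) = -28
V(n, d) = d - 2*I*√6 (V(n, d) = d - √(-1 - 23) = d - √(-24) = d - 2*I*√6)
y = 16959/(-124 - 2*I*√6) ≈ -136.55 + 5.3949*I
(y - 12568) + w(x(0)) = ((-525729/3850 + 16959*I*√6/7700) - 12568) - 28 = (-48912529/3850 + 16959*I*√6/7700) - 28 = -49020329/3850 + 16959*I*√6/7700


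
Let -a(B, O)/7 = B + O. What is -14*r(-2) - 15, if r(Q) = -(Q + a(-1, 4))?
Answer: -337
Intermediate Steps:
a(B, O) = -7*B - 7*O (a(B, O) = -7*(B + O) = -7*B - 7*O)
r(Q) = 21 - Q (r(Q) = -(Q + (-7*(-1) - 7*4)) = -(Q + (7 - 28)) = -(Q - 21) = -(-21 + Q) = 21 - Q)
-14*r(-2) - 15 = -14*(21 - 1*(-2)) - 15 = -14*(21 + 2) - 15 = -14*23 - 15 = -322 - 15 = -337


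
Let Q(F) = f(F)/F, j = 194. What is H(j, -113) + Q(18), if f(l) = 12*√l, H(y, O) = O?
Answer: -113 + 2*√2 ≈ -110.17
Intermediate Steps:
Q(F) = 12/√F (Q(F) = (12*√F)/F = 12/√F)
H(j, -113) + Q(18) = -113 + 12/√18 = -113 + 12*(√2/6) = -113 + 2*√2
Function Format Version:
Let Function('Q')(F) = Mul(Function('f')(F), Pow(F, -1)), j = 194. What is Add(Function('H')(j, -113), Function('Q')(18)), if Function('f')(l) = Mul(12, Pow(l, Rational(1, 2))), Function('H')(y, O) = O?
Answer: Add(-113, Mul(2, Pow(2, Rational(1, 2)))) ≈ -110.17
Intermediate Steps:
Function('Q')(F) = Mul(12, Pow(F, Rational(-1, 2))) (Function('Q')(F) = Mul(Mul(12, Pow(F, Rational(1, 2))), Pow(F, -1)) = Mul(12, Pow(F, Rational(-1, 2))))
Add(Function('H')(j, -113), Function('Q')(18)) = Add(-113, Mul(12, Pow(18, Rational(-1, 2)))) = Add(-113, Mul(12, Mul(Rational(1, 6), Pow(2, Rational(1, 2))))) = Add(-113, Mul(2, Pow(2, Rational(1, 2))))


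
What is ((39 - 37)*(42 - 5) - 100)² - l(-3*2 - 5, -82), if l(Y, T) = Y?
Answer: 687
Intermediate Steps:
((39 - 37)*(42 - 5) - 100)² - l(-3*2 - 5, -82) = ((39 - 37)*(42 - 5) - 100)² - (-3*2 - 5) = (2*37 - 100)² - (-6 - 5) = (74 - 100)² - 1*(-11) = (-26)² + 11 = 676 + 11 = 687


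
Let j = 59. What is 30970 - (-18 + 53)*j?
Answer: 28905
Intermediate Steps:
30970 - (-18 + 53)*j = 30970 - (-18 + 53)*59 = 30970 - 35*59 = 30970 - 1*2065 = 30970 - 2065 = 28905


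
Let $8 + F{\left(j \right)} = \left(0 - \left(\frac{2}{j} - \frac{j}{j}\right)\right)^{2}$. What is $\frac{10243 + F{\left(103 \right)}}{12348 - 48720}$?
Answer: $- \frac{9049443}{32155879} \approx -0.28142$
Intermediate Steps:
$F{\left(j \right)} = -8 + \left(1 - \frac{2}{j}\right)^{2}$ ($F{\left(j \right)} = -8 + \left(0 - \left(\frac{2}{j} - \frac{j}{j}\right)\right)^{2} = -8 + \left(0 + \left(1 - \frac{2}{j}\right)\right)^{2} = -8 + \left(1 - \frac{2}{j}\right)^{2}$)
$\frac{10243 + F{\left(103 \right)}}{12348 - 48720} = \frac{10243 - \left(8 - \frac{\left(-2 + 103\right)^{2}}{10609}\right)}{12348 - 48720} = \frac{10243 - \left(8 - \frac{101^{2}}{10609}\right)}{-36372} = \left(10243 + \left(-8 + \frac{1}{10609} \cdot 10201\right)\right) \left(- \frac{1}{36372}\right) = \left(10243 + \left(-8 + \frac{10201}{10609}\right)\right) \left(- \frac{1}{36372}\right) = \left(10243 - \frac{74671}{10609}\right) \left(- \frac{1}{36372}\right) = \frac{108593316}{10609} \left(- \frac{1}{36372}\right) = - \frac{9049443}{32155879}$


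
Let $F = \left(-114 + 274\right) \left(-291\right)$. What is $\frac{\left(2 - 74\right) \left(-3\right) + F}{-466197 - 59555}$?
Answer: $\frac{5793}{65719} \approx 0.088148$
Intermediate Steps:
$F = -46560$ ($F = 160 \left(-291\right) = -46560$)
$\frac{\left(2 - 74\right) \left(-3\right) + F}{-466197 - 59555} = \frac{\left(2 - 74\right) \left(-3\right) - 46560}{-466197 - 59555} = \frac{\left(-72\right) \left(-3\right) - 46560}{-525752} = \left(216 - 46560\right) \left(- \frac{1}{525752}\right) = \left(-46344\right) \left(- \frac{1}{525752}\right) = \frac{5793}{65719}$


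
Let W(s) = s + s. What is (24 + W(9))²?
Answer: 1764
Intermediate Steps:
W(s) = 2*s
(24 + W(9))² = (24 + 2*9)² = (24 + 18)² = 42² = 1764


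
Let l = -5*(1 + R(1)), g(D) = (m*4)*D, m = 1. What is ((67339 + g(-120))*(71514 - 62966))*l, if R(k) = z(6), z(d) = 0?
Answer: -2857553660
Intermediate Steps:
R(k) = 0
g(D) = 4*D (g(D) = (1*4)*D = 4*D)
l = -5 (l = -5*(1 + 0) = -5*1 = -5)
((67339 + g(-120))*(71514 - 62966))*l = ((67339 + 4*(-120))*(71514 - 62966))*(-5) = ((67339 - 480)*8548)*(-5) = (66859*8548)*(-5) = 571510732*(-5) = -2857553660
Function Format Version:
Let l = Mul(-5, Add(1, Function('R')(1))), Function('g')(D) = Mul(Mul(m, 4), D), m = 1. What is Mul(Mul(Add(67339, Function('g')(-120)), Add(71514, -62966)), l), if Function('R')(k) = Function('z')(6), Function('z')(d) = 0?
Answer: -2857553660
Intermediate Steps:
Function('R')(k) = 0
Function('g')(D) = Mul(4, D) (Function('g')(D) = Mul(Mul(1, 4), D) = Mul(4, D))
l = -5 (l = Mul(-5, Add(1, 0)) = Mul(-5, 1) = -5)
Mul(Mul(Add(67339, Function('g')(-120)), Add(71514, -62966)), l) = Mul(Mul(Add(67339, Mul(4, -120)), Add(71514, -62966)), -5) = Mul(Mul(Add(67339, -480), 8548), -5) = Mul(Mul(66859, 8548), -5) = Mul(571510732, -5) = -2857553660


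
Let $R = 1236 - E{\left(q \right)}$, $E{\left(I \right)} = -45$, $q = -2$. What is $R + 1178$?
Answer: $2459$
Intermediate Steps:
$R = 1281$ ($R = 1236 - -45 = 1236 + 45 = 1281$)
$R + 1178 = 1281 + 1178 = 2459$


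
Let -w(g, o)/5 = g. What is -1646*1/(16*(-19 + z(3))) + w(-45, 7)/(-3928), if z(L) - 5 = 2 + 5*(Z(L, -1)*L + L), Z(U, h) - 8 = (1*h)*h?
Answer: -435143/542064 ≈ -0.80275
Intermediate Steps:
Z(U, h) = 8 + h**2 (Z(U, h) = 8 + (1*h)*h = 8 + h*h = 8 + h**2)
w(g, o) = -5*g
z(L) = 7 + 50*L (z(L) = 5 + (2 + 5*((8 + (-1)**2)*L + L)) = 5 + (2 + 5*((8 + 1)*L + L)) = 5 + (2 + 5*(9*L + L)) = 5 + (2 + 5*(10*L)) = 5 + (2 + 50*L) = 7 + 50*L)
-1646*1/(16*(-19 + z(3))) + w(-45, 7)/(-3928) = -1646*1/(16*(-19 + (7 + 50*3))) - 5*(-45)/(-3928) = -1646*1/(16*(-19 + (7 + 150))) + 225*(-1/3928) = -1646*1/(16*(-19 + 157)) - 225/3928 = -1646/(138*16) - 225/3928 = -1646/2208 - 225/3928 = -1646*1/2208 - 225/3928 = -823/1104 - 225/3928 = -435143/542064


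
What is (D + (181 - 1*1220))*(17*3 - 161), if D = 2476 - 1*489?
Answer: -104280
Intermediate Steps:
D = 1987 (D = 2476 - 489 = 1987)
(D + (181 - 1*1220))*(17*3 - 161) = (1987 + (181 - 1*1220))*(17*3 - 161) = (1987 + (181 - 1220))*(51 - 161) = (1987 - 1039)*(-110) = 948*(-110) = -104280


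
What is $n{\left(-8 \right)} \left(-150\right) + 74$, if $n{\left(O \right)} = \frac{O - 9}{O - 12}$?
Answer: $- \frac{107}{2} \approx -53.5$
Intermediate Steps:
$n{\left(O \right)} = \frac{-9 + O}{-12 + O}$
$n{\left(-8 \right)} \left(-150\right) + 74 = \frac{-9 - 8}{-12 - 8} \left(-150\right) + 74 = \frac{1}{-20} \left(-17\right) \left(-150\right) + 74 = \left(- \frac{1}{20}\right) \left(-17\right) \left(-150\right) + 74 = \frac{17}{20} \left(-150\right) + 74 = - \frac{255}{2} + 74 = - \frac{107}{2}$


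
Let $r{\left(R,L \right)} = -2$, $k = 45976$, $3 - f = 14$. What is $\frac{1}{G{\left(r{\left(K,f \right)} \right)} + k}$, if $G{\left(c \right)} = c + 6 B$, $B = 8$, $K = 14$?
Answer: $\frac{1}{46022} \approx 2.1729 \cdot 10^{-5}$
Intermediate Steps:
$f = -11$ ($f = 3 - 14 = -11$)
$G{\left(c \right)} = 48 + c$ ($G{\left(c \right)} = c + 6 \cdot 8 = c + 48 = 48 + c$)
$\frac{1}{G{\left(r{\left(K,f \right)} \right)} + k} = \frac{1}{\left(48 - 2\right) + 45976} = \frac{1}{46 + 45976} = \frac{1}{46022}$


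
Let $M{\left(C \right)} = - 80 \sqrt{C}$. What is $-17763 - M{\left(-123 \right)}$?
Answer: $-17763 + 80 i \sqrt{123} \approx -17763.0 + 887.24 i$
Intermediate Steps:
$-17763 - M{\left(-123 \right)} = -17763 - - 80 \sqrt{-123} = -17763 - - 80 i \sqrt{123} = -17763 + 80 i \sqrt{123}$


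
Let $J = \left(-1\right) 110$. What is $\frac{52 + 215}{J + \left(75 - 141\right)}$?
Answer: $- \frac{267}{176} \approx -1.517$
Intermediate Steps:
$J = -110$
$\frac{52 + 215}{J + \left(75 - 141\right)} = \frac{52 + 215}{-110 + \left(75 - 141\right)} = \frac{267}{-110 + \left(75 - 141\right)} = \frac{267}{-110 - 66} = \frac{267}{-176} = 267 \left(- \frac{1}{176}\right) = - \frac{267}{176}$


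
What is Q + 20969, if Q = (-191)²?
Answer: 57450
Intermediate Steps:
Q = 36481
Q + 20969 = 36481 + 20969 = 57450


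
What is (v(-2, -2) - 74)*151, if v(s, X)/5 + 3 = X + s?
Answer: -16459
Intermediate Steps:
v(s, X) = -15 + 5*X + 5*s (v(s, X) = -15 + 5*(X + s) = -15 + (5*X + 5*s) = -15 + 5*X + 5*s)
(v(-2, -2) - 74)*151 = ((-15 + 5*(-2) + 5*(-2)) - 74)*151 = ((-15 - 10 - 10) - 74)*151 = (-35 - 74)*151 = -109*151 = -16459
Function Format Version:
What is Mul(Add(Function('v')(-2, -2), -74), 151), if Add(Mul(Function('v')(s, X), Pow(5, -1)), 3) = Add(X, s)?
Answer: -16459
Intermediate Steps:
Function('v')(s, X) = Add(-15, Mul(5, X), Mul(5, s)) (Function('v')(s, X) = Add(-15, Mul(5, Add(X, s))) = Add(-15, Add(Mul(5, X), Mul(5, s))) = Add(-15, Mul(5, X), Mul(5, s)))
Mul(Add(Function('v')(-2, -2), -74), 151) = Mul(Add(Add(-15, Mul(5, -2), Mul(5, -2)), -74), 151) = Mul(Add(Add(-15, -10, -10), -74), 151) = Mul(Add(-35, -74), 151) = Mul(-109, 151) = -16459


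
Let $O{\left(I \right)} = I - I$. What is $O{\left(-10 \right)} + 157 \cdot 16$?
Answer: $2512$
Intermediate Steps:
$O{\left(I \right)} = 0$
$O{\left(-10 \right)} + 157 \cdot 16 = 0 + 157 \cdot 16 = 0 + 2512 = 2512$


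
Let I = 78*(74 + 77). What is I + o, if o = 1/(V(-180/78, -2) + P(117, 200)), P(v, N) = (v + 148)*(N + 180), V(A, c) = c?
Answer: 1186021045/100698 ≈ 11778.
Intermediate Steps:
P(v, N) = (148 + v)*(180 + N)
o = 1/100698 (o = 1/(-2 + (26640 + 148*200 + 180*117 + 200*117)) = 1/(-2 + (26640 + 29600 + 21060 + 23400)) = 1/(-2 + 100700) = 1/100698 ≈ 9.9307e-6)
I = 11778 (I = 78*151 = 11778)
I + o = 11778 + 1/100698 = 1186021045/100698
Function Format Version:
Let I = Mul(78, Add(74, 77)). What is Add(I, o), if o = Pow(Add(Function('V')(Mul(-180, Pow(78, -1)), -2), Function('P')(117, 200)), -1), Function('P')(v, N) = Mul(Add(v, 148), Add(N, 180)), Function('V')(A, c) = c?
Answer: Rational(1186021045, 100698) ≈ 11778.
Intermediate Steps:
Function('P')(v, N) = Mul(Add(148, v), Add(180, N))
o = Rational(1, 100698) (o = Pow(Add(-2, Add(26640, Mul(148, 200), Mul(180, 117), Mul(200, 117))), -1) = Pow(Add(-2, Add(26640, 29600, 21060, 23400)), -1) = Pow(Add(-2, 100700), -1) = Pow(100698, -1) = Rational(1, 100698) ≈ 9.9307e-6)
I = 11778 (I = Mul(78, 151) = 11778)
Add(I, o) = Add(11778, Rational(1, 100698)) = Rational(1186021045, 100698)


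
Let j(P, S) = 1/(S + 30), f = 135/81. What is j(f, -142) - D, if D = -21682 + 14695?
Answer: 782543/112 ≈ 6987.0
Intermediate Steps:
f = 5/3 (f = 135*(1/81) = 5/3 ≈ 1.6667)
j(P, S) = 1/(30 + S)
D = -6987
j(f, -142) - D = 1/(30 - 142) - 1*(-6987) = 1/(-112) + 6987 = -1/112 + 6987 = 782543/112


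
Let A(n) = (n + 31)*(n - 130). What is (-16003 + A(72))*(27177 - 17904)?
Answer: -203792721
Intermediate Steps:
A(n) = (-130 + n)*(31 + n) (A(n) = (31 + n)*(-130 + n) = (-130 + n)*(31 + n))
(-16003 + A(72))*(27177 - 17904) = (-16003 + (-4030 + 72**2 - 99*72))*(27177 - 17904) = (-16003 + (-4030 + 5184 - 7128))*9273 = (-16003 - 5974)*9273 = -21977*9273 = -203792721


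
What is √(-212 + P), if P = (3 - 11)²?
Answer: 2*I*√37 ≈ 12.166*I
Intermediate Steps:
P = 64 (P = (-8)² = 64)
√(-212 + P) = √(-212 + 64) = √(-148) = 2*I*√37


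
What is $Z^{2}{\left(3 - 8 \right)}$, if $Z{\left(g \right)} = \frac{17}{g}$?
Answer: $\frac{289}{25} \approx 11.56$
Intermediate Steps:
$Z^{2}{\left(3 - 8 \right)} = \left(\frac{17}{3 - 8}\right)^{2} = \left(\frac{17}{-5}\right)^{2} = \left(17 \left(- \frac{1}{5}\right)\right)^{2} = \left(- \frac{17}{5}\right)^{2} = \frac{289}{25}$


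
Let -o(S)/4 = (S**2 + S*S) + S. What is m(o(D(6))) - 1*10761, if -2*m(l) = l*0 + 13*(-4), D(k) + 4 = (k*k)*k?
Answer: -10735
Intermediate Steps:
D(k) = -4 + k**3 (D(k) = -4 + (k*k)*k = -4 + k**2*k = -4 + k**3)
o(S) = -8*S**2 - 4*S (o(S) = -4*((S**2 + S*S) + S) = -4*((S**2 + S**2) + S) = -4*(2*S**2 + S) = -4*(S + 2*S**2) = -8*S**2 - 4*S)
m(l) = 26 (m(l) = -(l*0 + 13*(-4))/2 = -(0 - 52)/2 = -1/2*(-52) = 26)
m(o(D(6))) - 1*10761 = 26 - 1*10761 = 26 - 10761 = -10735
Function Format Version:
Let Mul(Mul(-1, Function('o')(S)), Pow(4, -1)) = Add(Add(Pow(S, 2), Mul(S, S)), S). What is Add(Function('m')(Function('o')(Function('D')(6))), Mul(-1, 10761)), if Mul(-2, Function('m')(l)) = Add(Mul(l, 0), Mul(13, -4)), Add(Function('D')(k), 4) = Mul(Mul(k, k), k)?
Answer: -10735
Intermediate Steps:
Function('D')(k) = Add(-4, Pow(k, 3)) (Function('D')(k) = Add(-4, Mul(Mul(k, k), k)) = Add(-4, Mul(Pow(k, 2), k)) = Add(-4, Pow(k, 3)))
Function('o')(S) = Add(Mul(-8, Pow(S, 2)), Mul(-4, S)) (Function('o')(S) = Mul(-4, Add(Add(Pow(S, 2), Mul(S, S)), S)) = Mul(-4, Add(Add(Pow(S, 2), Pow(S, 2)), S)) = Mul(-4, Add(Mul(2, Pow(S, 2)), S)) = Mul(-4, Add(S, Mul(2, Pow(S, 2)))) = Add(Mul(-8, Pow(S, 2)), Mul(-4, S)))
Function('m')(l) = 26 (Function('m')(l) = Mul(Rational(-1, 2), Add(Mul(l, 0), Mul(13, -4))) = Mul(Rational(-1, 2), Add(0, -52)) = Mul(Rational(-1, 2), -52) = 26)
Add(Function('m')(Function('o')(Function('D')(6))), Mul(-1, 10761)) = Add(26, Mul(-1, 10761)) = Add(26, -10761) = -10735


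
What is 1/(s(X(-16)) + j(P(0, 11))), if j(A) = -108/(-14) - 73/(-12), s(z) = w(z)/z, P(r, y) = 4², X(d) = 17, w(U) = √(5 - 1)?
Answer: 1428/19871 ≈ 0.071864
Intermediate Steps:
w(U) = 2 (w(U) = √4 = 2)
P(r, y) = 16
s(z) = 2/z
j(A) = 1159/84 (j(A) = -108*(-1/14) - 73*(-1/12) = 54/7 + 73/12 = 1159/84)
1/(s(X(-16)) + j(P(0, 11))) = 1/(2/17 + 1159/84) = 1/(19871/1428) = 1428/19871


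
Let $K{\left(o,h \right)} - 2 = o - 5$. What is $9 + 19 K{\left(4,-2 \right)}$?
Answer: $28$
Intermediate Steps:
$K{\left(o,h \right)} = -3 + o$ ($K{\left(o,h \right)} = 2 + \left(o - 5\right) = 2 + \left(-5 + o\right) = -3 + o$)
$9 + 19 K{\left(4,-2 \right)} = 9 + 19 \left(-3 + 4\right) = 9 + 19 \cdot 1 = 9 + 19 = 28$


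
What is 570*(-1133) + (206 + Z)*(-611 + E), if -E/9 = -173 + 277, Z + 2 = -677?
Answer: 85921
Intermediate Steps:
Z = -679 (Z = -2 - 677 = -679)
E = -936 (E = -9*(-173 + 277) = -9*104 = -936)
570*(-1133) + (206 + Z)*(-611 + E) = 570*(-1133) + (206 - 679)*(-611 - 936) = -645810 - 473*(-1547) = -645810 + 731731 = 85921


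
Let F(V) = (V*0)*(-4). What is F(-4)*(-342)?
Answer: 0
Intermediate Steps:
F(V) = 0 (F(V) = 0*(-4) = 0)
F(-4)*(-342) = 0*(-342) = 0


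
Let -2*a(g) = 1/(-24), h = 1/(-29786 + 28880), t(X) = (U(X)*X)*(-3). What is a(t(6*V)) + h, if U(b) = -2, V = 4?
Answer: 143/7248 ≈ 0.019730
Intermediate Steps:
t(X) = 6*X (t(X) = -2*X*(-3) = 6*X)
h = -1/906 (h = 1/(-906) = -1/906 ≈ -0.0011038)
a(g) = 1/48 (a(g) = -1/2/(-24) = -1/2*(-1/24) = 1/48)
a(t(6*V)) + h = 1/48 - 1/906 = 143/7248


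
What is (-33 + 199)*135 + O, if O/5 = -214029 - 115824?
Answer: -1626855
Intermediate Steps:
O = -1649265 (O = 5*(-214029 - 115824) = 5*(-329853) = -1649265)
(-33 + 199)*135 + O = (-33 + 199)*135 - 1649265 = 166*135 - 1649265 = 22410 - 1649265 = -1626855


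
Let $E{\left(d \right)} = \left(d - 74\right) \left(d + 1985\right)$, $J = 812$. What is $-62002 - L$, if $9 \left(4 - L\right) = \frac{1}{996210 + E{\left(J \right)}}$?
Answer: $- \frac{1707866229383}{27543564} \approx -62006.0$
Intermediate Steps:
$E{\left(d \right)} = \left(-74 + d\right) \left(1985 + d\right)$
$L = \frac{110174255}{27543564}$ ($L = 4 - \frac{1}{9 \left(996210 + \left(-146890 + 812^{2} + 1911 \cdot 812\right)\right)} = 4 - \frac{1}{9 \left(996210 + \left(-146890 + 659344 + 1551732\right)\right)} = 4 - \frac{1}{9 \left(996210 + 2064186\right)} = 4 - \frac{1}{9 \cdot 3060396} = 4 - \frac{1}{27543564} = \frac{110174255}{27543564} \approx 4.0$)
$-62002 - L = -62002 - \frac{110174255}{27543564} = - \frac{1707866229383}{27543564}$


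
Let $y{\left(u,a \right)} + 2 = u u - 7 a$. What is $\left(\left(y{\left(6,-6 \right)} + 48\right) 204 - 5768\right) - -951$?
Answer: $20479$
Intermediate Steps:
$y{\left(u,a \right)} = -2 + u^{2} - 7 a$ ($y{\left(u,a \right)} = -2 - \left(7 a - u u\right) = -2 - \left(- u^{2} + 7 a\right) = -2 + u^{2} - 7 a$)
$\left(\left(y{\left(6,-6 \right)} + 48\right) 204 - 5768\right) - -951 = \left(\left(\left(-2 + 6^{2} - -42\right) + 48\right) 204 - 5768\right) - -951 = \left(\left(\left(-2 + 36 + 42\right) + 48\right) 204 - 5768\right) + 951 = \left(\left(76 + 48\right) 204 - 5768\right) + 951 = \left(124 \cdot 204 - 5768\right) + 951 = \left(25296 - 5768\right) + 951 = 19528 + 951 = 20479$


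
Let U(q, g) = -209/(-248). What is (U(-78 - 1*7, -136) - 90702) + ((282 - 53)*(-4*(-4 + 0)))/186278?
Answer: -2095057686957/23098472 ≈ -90701.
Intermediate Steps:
U(q, g) = 209/248 (U(q, g) = -209*(-1/248) = 209/248)
(U(-78 - 1*7, -136) - 90702) + ((282 - 53)*(-4*(-4 + 0)))/186278 = (209/248 - 90702) + ((282 - 53)*(-4*(-4 + 0)))/186278 = -22493887/248 + (229*(-4*(-4)))*(1/186278) = -22493887/248 + (229*16)*(1/186278) = -22493887/248 + 3664*(1/186278) = -22493887/248 + 1832/93139 = -2095057686957/23098472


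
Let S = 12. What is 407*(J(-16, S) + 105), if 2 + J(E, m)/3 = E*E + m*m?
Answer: 528693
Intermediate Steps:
J(E, m) = -6 + 3*E² + 3*m² (J(E, m) = -6 + 3*(E*E + m*m) = -6 + 3*(E² + m²) = -6 + (3*E² + 3*m²) = -6 + 3*E² + 3*m²)
407*(J(-16, S) + 105) = 407*((-6 + 3*(-16)² + 3*12²) + 105) = 407*((-6 + 3*256 + 3*144) + 105) = 407*((-6 + 768 + 432) + 105) = 407*(1194 + 105) = 407*1299 = 528693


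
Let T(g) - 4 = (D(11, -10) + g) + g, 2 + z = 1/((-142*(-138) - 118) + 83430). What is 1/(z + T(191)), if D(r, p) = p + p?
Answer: 102908/37458513 ≈ 0.0027473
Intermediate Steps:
D(r, p) = 2*p
z = -205815/102908 (z = -2 + 1/((-142*(-138) - 118) + 83430) = -2 + 1/((19596 - 118) + 83430) = -2 + 1/(19478 + 83430) = -2 + 1/102908 = -205815/102908 ≈ -2.0000)
T(g) = -16 + 2*g (T(g) = 4 + ((2*(-10) + g) + g) = 4 + ((-20 + g) + g) = 4 + (-20 + 2*g) = -16 + 2*g)
1/(z + T(191)) = 1/(-205815/102908 + (-16 + 2*191)) = 1/(-205815/102908 + (-16 + 382)) = 1/(-205815/102908 + 366) = 1/(37458513/102908) = 102908/37458513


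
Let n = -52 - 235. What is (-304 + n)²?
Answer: 349281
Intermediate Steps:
n = -287
(-304 + n)² = (-304 - 287)² = (-591)² = 349281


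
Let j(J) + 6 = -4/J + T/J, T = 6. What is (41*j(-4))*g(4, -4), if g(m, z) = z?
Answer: 1066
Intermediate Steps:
j(J) = -6 + 2/J (j(J) = -6 + (-4/J + 6/J) = -6 + 2/J)
(41*j(-4))*g(4, -4) = (41*(-6 + 2/(-4)))*(-4) = (41*(-6 + 2*(-¼)))*(-4) = (41*(-6 - ½))*(-4) = (41*(-13/2))*(-4) = -533/2*(-4) = 1066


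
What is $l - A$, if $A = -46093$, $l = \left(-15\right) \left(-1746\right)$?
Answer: $72283$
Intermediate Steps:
$l = 26190$
$l - A = 26190 - -46093 = 26190 + 46093 = 72283$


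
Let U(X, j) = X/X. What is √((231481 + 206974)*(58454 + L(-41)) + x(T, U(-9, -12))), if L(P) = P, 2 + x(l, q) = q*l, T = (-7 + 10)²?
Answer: √25611471922 ≈ 1.6004e+5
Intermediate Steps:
U(X, j) = 1
T = 9 (T = 3² = 9)
x(l, q) = -2 + l*q (x(l, q) = -2 + q*l = -2 + l*q)
√((231481 + 206974)*(58454 + L(-41)) + x(T, U(-9, -12))) = √((231481 + 206974)*(58454 - 41) + (-2 + 9*1)) = √(438455*58413 + (-2 + 9)) = √(25611471915 + 7) = √25611471922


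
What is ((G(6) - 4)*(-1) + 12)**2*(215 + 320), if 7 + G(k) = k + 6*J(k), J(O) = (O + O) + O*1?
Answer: 4430335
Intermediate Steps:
J(O) = 3*O (J(O) = 2*O + O = 3*O)
G(k) = -7 + 19*k (G(k) = -7 + (k + 6*(3*k)) = -7 + (k + 18*k) = -7 + 19*k)
((G(6) - 4)*(-1) + 12)**2*(215 + 320) = (((-7 + 19*6) - 4)*(-1) + 12)**2*(215 + 320) = (((-7 + 114) - 4)*(-1) + 12)**2*535 = ((107 - 4)*(-1) + 12)**2*535 = (103*(-1) + 12)**2*535 = (-103 + 12)**2*535 = (-91)**2*535 = 8281*535 = 4430335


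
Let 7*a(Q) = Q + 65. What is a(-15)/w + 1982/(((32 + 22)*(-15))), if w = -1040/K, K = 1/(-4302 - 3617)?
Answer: -5713144687/2334837960 ≈ -2.4469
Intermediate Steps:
K = -1/7919 (K = 1/(-7919) = -1/7919 ≈ -0.00012628)
a(Q) = 65/7 + Q/7 (a(Q) = (Q + 65)/7 = (65 + Q)/7 = 65/7 + Q/7)
w = 8235760 (w = -1040/(-1/7919) = -1040*(-7919) = 8235760)
a(-15)/w + 1982/(((32 + 22)*(-15))) = (65/7 + (⅐)*(-15))/8235760 + 1982/(((32 + 22)*(-15))) = (65/7 - 15/7)*(1/8235760) + 1982/((54*(-15))) = (50/7)*(1/8235760) + 1982/(-810) = 5/5765032 + 1982*(-1/810) = 5/5765032 - 991/405 = -5713144687/2334837960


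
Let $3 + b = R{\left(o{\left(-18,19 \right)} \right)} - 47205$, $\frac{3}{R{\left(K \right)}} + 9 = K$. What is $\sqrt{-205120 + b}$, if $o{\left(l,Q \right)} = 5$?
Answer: $\frac{i \sqrt{1009315}}{2} \approx 502.32 i$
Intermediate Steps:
$R{\left(K \right)} = \frac{3}{-9 + K}$
$b = - \frac{188835}{4}$ ($b = -3 + \left(\frac{3}{-9 + 5} - 47205\right) = -3 - \left(47205 - \frac{3}{-4}\right) = -3 + \left(3 \left(- \frac{1}{4}\right) - 47205\right) = -3 - \frac{188823}{4} = - \frac{188835}{4} \approx -47209.0$)
$\sqrt{-205120 + b} = \sqrt{-205120 - \frac{188835}{4}} = \sqrt{- \frac{1009315}{4}} = \frac{i \sqrt{1009315}}{2}$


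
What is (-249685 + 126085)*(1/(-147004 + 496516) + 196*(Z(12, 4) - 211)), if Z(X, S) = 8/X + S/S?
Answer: 73852258407650/14563 ≈ 5.0712e+9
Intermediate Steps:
Z(X, S) = 1 + 8/X (Z(X, S) = 8/X + 1 = 1 + 8/X)
(-249685 + 126085)*(1/(-147004 + 496516) + 196*(Z(12, 4) - 211)) = (-249685 + 126085)*(1/(-147004 + 496516) + 196*((8 + 12)/12 - 211)) = -123600*(1/349512 + 196*((1/12)*20 - 211)) = -123600*(1/349512 + 196*(5/3 - 211)) = -123600*(1/349512 + 196*(-628/3)) = -123600*(1/349512 - 123088/3) = -123600*(-14340244351/349512) = 73852258407650/14563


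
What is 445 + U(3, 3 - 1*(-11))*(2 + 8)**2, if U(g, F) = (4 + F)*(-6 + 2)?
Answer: -6755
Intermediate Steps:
U(g, F) = -16 - 4*F (U(g, F) = (4 + F)*(-4) = -16 - 4*F)
445 + U(3, 3 - 1*(-11))*(2 + 8)**2 = 445 + (-16 - 4*(3 - 1*(-11)))*(2 + 8)**2 = 445 + (-16 - 4*(3 + 11))*10**2 = 445 + (-16 - 4*14)*100 = 445 + (-16 - 56)*100 = 445 - 72*100 = 445 - 7200 = -6755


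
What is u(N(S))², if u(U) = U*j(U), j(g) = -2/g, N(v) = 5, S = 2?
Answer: 4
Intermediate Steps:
u(U) = -2 (u(U) = U*(-2/U) = -2)
u(N(S))² = (-2)² = 4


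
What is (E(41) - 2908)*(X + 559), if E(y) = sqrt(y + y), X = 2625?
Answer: -9259072 + 3184*sqrt(82) ≈ -9.2302e+6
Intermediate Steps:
E(y) = sqrt(2)*sqrt(y) (E(y) = sqrt(2*y) = sqrt(2)*sqrt(y))
(E(41) - 2908)*(X + 559) = (sqrt(2)*sqrt(41) - 2908)*(2625 + 559) = (sqrt(82) - 2908)*3184 = (-2908 + sqrt(82))*3184 = -9259072 + 3184*sqrt(82)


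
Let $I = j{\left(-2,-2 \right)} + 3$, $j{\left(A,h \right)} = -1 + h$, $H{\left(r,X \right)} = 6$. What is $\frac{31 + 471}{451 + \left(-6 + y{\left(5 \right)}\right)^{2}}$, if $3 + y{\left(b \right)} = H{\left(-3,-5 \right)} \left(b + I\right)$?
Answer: $\frac{251}{446} \approx 0.56278$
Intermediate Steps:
$I = 0$ ($I = \left(-1 - 2\right) + 3 = -3 + 3 = 0$)
$y{\left(b \right)} = -3 + 6 b$ ($y{\left(b \right)} = -3 + 6 \left(b + 0\right) = -3 + 6 b$)
$\frac{31 + 471}{451 + \left(-6 + y{\left(5 \right)}\right)^{2}} = \frac{31 + 471}{451 + \left(-6 + \left(-3 + 6 \cdot 5\right)\right)^{2}} = \frac{502}{451 + \left(-6 + \left(-3 + 30\right)\right)^{2}} = \frac{502}{451 + \left(-6 + 27\right)^{2}} = \frac{502}{451 + 21^{2}} = \frac{502}{451 + 441} = \frac{502}{892} = 502 \cdot \frac{1}{892} = \frac{251}{446}$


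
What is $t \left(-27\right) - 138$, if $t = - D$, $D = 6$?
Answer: $24$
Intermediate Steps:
$t = -6$ ($t = \left(-1\right) 6 = -6$)
$t \left(-27\right) - 138 = \left(-6\right) \left(-27\right) - 138 = 162 - 138 = 24$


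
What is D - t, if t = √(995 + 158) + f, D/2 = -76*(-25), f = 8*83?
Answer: 3136 - √1153 ≈ 3102.0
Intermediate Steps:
f = 664
D = 3800 (D = 2*(-76*(-25)) = 2*1900 = 3800)
t = 664 + √1153 (t = √(995 + 158) + 664 = √1153 + 664 = 664 + √1153 ≈ 697.96)
D - t = 3800 - (664 + √1153) = 3800 + (-664 - √1153) = 3136 - √1153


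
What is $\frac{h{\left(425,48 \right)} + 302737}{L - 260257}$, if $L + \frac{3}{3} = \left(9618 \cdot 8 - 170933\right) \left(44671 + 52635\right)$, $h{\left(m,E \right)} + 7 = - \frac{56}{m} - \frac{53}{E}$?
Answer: $- \frac{6175666787}{186577459396800} \approx -3.31 \cdot 10^{-5}$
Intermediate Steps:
$h{\left(m,E \right)} = -7 - \frac{56}{m} - \frac{53}{E}$ ($h{\left(m,E \right)} = -7 - \left(\frac{53}{E} + \frac{56}{m}\right) = -7 - \frac{56}{m} - \frac{53}{E}$)
$L = -9145693635$ ($L = -1 + \left(9618 \cdot 8 - 170933\right) \left(44671 + 52635\right) = -1 + \left(76944 - 170933\right) 97306 = -1 - 9145693634 = -9145693635$)
$\frac{h{\left(425,48 \right)} + 302737}{L - 260257} = \frac{\left(-7 - \frac{56}{425} - \frac{53}{48}\right) + 302737}{-9145693635 - 260257} = \frac{- \frac{168013}{20400} + 302737}{-9145953892} = \frac{6175666787}{20400} \left(- \frac{1}{9145953892}\right) = - \frac{6175666787}{186577459396800}$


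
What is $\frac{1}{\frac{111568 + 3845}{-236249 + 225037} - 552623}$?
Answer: $- \frac{11212}{6196124489} \approx -1.8095 \cdot 10^{-6}$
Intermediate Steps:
$\frac{1}{\frac{111568 + 3845}{-236249 + 225037} - 552623} = \frac{1}{\frac{115413}{-11212} - 552623} = \frac{1}{115413 \left(- \frac{1}{11212}\right) - 552623} = \frac{1}{- \frac{115413}{11212} - 552623} = \frac{1}{- \frac{6196124489}{11212}} = - \frac{11212}{6196124489}$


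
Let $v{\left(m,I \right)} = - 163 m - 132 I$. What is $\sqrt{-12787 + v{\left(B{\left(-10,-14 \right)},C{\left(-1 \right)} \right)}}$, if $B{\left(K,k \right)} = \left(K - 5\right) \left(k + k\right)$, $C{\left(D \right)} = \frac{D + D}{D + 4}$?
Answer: $i \sqrt{81159} \approx 284.88 i$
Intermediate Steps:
$C{\left(D \right)} = \frac{2 D}{4 + D}$
$B{\left(K,k \right)} = 2 k \left(-5 + K\right)$ ($B{\left(K,k \right)} = \left(-5 + K\right) 2 k = 2 k \left(-5 + K\right)$)
$\sqrt{-12787 + v{\left(B{\left(-10,-14 \right)},C{\left(-1 \right)} \right)}} = \sqrt{-12787 - \left(132 \cdot 2 \left(-1\right) \frac{1}{4 - 1} + 163 \cdot 2 \left(-14\right) \left(-5 - 10\right)\right)} = \sqrt{-12787 - \left(132 \cdot 2 \left(-1\right) \frac{1}{3} + 163 \cdot 2 \left(-14\right) \left(-15\right)\right)} = \sqrt{-12787 - \left(68460 + 132 \cdot 2 \left(-1\right) \frac{1}{3}\right)} = \sqrt{-12787 - 68372} = \sqrt{-81159} = i \sqrt{81159}$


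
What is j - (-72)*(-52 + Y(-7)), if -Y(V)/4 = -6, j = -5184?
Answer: -7200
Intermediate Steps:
Y(V) = 24 (Y(V) = -4*(-6) = 24)
j - (-72)*(-52 + Y(-7)) = -5184 - (-72)*(-52 + 24) = -5184 - (-72)*(-28) = -5184 - 1*2016 = -5184 - 2016 = -7200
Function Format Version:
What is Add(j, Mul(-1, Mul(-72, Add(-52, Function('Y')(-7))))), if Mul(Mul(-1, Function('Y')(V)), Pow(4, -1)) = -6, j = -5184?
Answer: -7200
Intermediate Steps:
Function('Y')(V) = 24 (Function('Y')(V) = Mul(-4, -6) = 24)
Add(j, Mul(-1, Mul(-72, Add(-52, Function('Y')(-7))))) = Add(-5184, Mul(-1, Mul(-72, Add(-52, 24)))) = Add(-5184, Mul(-1, Mul(-72, -28))) = Add(-5184, Mul(-1, 2016)) = Add(-5184, -2016) = -7200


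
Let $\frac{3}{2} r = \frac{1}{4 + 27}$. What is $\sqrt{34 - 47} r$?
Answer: $\frac{2 i \sqrt{13}}{93} \approx 0.077539 i$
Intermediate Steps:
$r = \frac{2}{93}$ ($r = \frac{2}{3 \left(4 + 27\right)} = \frac{2}{3 \cdot 31} = \frac{2}{3} \cdot \frac{1}{31} = \frac{2}{93} \approx 0.021505$)
$\sqrt{34 - 47} r = \sqrt{34 - 47} \cdot \frac{2}{93} = \sqrt{-13} \cdot \frac{2}{93} = i \sqrt{13} \cdot \frac{2}{93} = \frac{2 i \sqrt{13}}{93}$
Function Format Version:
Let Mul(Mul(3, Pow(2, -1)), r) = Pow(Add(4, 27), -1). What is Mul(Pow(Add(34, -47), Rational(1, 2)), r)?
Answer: Mul(Rational(2, 93), I, Pow(13, Rational(1, 2))) ≈ Mul(0.077539, I)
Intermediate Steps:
r = Rational(2, 93) (r = Mul(Rational(2, 3), Pow(Add(4, 27), -1)) = Mul(Rational(2, 3), Pow(31, -1)) = Mul(Rational(2, 3), Rational(1, 31)) = Rational(2, 93) ≈ 0.021505)
Mul(Pow(Add(34, -47), Rational(1, 2)), r) = Mul(Pow(Add(34, -47), Rational(1, 2)), Rational(2, 93)) = Mul(Pow(-13, Rational(1, 2)), Rational(2, 93)) = Mul(Mul(I, Pow(13, Rational(1, 2))), Rational(2, 93)) = Mul(Rational(2, 93), I, Pow(13, Rational(1, 2)))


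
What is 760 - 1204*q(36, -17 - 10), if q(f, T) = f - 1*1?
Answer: -41380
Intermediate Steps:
q(f, T) = -1 + f (q(f, T) = f - 1 = -1 + f)
760 - 1204*q(36, -17 - 10) = 760 - 1204*(-1 + 36) = 760 - 1204*35 = 760 - 42140 = -41380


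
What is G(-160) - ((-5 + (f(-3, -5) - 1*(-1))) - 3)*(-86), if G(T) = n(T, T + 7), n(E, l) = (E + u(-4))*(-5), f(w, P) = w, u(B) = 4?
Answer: -80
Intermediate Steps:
n(E, l) = -20 - 5*E (n(E, l) = (E + 4)*(-5) = (4 + E)*(-5) = -20 - 5*E)
G(T) = -20 - 5*T
G(-160) - ((-5 + (f(-3, -5) - 1*(-1))) - 3)*(-86) = (-20 - 5*(-160)) - ((-5 + (-3 - 1*(-1))) - 3)*(-86) = (-20 + 800) - ((-5 + (-3 + 1)) - 3)*(-86) = 780 - ((-5 - 2) - 3)*(-86) = 780 - (-7 - 3)*(-86) = 780 - (-10)*(-86) = 780 - 1*860 = 780 - 860 = -80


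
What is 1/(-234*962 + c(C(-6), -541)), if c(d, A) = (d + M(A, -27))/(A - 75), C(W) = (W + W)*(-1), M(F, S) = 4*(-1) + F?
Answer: -616/138665995 ≈ -4.4423e-6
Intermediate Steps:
M(F, S) = -4 + F
C(W) = -2*W (C(W) = (2*W)*(-1) = -2*W)
c(d, A) = (-4 + A + d)/(-75 + A) (c(d, A) = (d + (-4 + A))/(A - 75) = (-4 + A + d)/(-75 + A))
1/(-234*962 + c(C(-6), -541)) = 1/(-234*962 + (-4 - 541 - 2*(-6))/(-75 - 541)) = 1/(-225108 + (-4 - 541 + 12)/(-616)) = 1/(-225108 - 1/616*(-533)) = 1/(-225108 + 533/616) = 1/(-138665995/616) = -616/138665995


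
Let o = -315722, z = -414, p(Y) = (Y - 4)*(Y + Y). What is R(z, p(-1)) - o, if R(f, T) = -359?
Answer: 315363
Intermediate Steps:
p(Y) = 2*Y*(-4 + Y) (p(Y) = (-4 + Y)*(2*Y) = 2*Y*(-4 + Y))
R(z, p(-1)) - o = -359 - 1*(-315722) = -359 + 315722 = 315363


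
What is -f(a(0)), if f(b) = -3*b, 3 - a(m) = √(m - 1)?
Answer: 9 - 3*I ≈ 9.0 - 3.0*I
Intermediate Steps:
a(m) = 3 - √(-1 + m) (a(m) = 3 - √(m - 1) = 3 - √(-1 + m))
-f(a(0)) = -(-3)*(3 - √(-1 + 0)) = -(-3)*(3 - √(-1)) = -(-3)*(3 - I) = -(-9 + 3*I) = 9 - 3*I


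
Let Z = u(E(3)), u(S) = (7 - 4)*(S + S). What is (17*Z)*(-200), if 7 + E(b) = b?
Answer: 81600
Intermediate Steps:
E(b) = -7 + b
u(S) = 6*S (u(S) = 3*(2*S) = 6*S)
Z = -24 (Z = 6*(-7 + 3) = 6*(-4) = -24)
(17*Z)*(-200) = (17*(-24))*(-200) = -408*(-200) = 81600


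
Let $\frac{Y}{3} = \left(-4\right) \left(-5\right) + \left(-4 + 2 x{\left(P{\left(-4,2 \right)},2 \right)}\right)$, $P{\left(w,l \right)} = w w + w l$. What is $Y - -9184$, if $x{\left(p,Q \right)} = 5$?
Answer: $9262$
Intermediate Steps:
$P{\left(w,l \right)} = w^{2} + l w$
$Y = 78$ ($Y = 3 \left(\left(-4\right) \left(-5\right) + \left(-4 + 2 \cdot 5\right)\right) = 3 \left(20 + \left(-4 + 10\right)\right) = 3 \left(20 + 6\right) = 3 \cdot 26 = 78$)
$Y - -9184 = 78 - -9184 = 78 + 9184 = 9262$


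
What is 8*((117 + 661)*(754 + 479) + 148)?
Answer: 7675376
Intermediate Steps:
8*((117 + 661)*(754 + 479) + 148) = 8*(778*1233 + 148) = 8*(959274 + 148) = 8*959422 = 7675376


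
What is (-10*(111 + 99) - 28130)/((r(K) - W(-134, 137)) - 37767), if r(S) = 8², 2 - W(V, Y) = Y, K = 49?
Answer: 15115/18784 ≈ 0.80467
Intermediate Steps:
W(V, Y) = 2 - Y
r(S) = 64
(-10*(111 + 99) - 28130)/((r(K) - W(-134, 137)) - 37767) = (-10*(111 + 99) - 28130)/((64 - (2 - 1*137)) - 37767) = (-10*210 - 28130)/((64 - (2 - 137)) - 37767) = (-2100 - 28130)/((64 - 1*(-135)) - 37767) = -30230/((64 + 135) - 37767) = -30230/(199 - 37767) = -30230/(-37568) = -30230*(-1/37568) = 15115/18784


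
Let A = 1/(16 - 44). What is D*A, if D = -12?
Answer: 3/7 ≈ 0.42857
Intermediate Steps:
A = -1/28 (A = 1/(-28) = -1/28 ≈ -0.035714)
D*A = -12*(-1/28) = 3/7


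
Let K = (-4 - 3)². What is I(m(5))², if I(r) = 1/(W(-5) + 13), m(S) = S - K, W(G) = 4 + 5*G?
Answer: 1/64 ≈ 0.015625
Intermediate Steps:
K = 49 (K = (-7)² = 49)
m(S) = -49 + S (m(S) = S - 1*49 = S - 49 = -49 + S)
I(r) = -⅛ (I(r) = 1/((4 + 5*(-5)) + 13) = 1/((4 - 25) + 13) = 1/(-21 + 13) = 1/(-8) = -⅛)
I(m(5))² = (-⅛)² = 1/64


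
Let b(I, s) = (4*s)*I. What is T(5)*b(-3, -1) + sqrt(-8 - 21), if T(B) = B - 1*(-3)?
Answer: 96 + I*sqrt(29) ≈ 96.0 + 5.3852*I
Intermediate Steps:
T(B) = 3 + B (T(B) = B + 3 = 3 + B)
b(I, s) = 4*I*s
T(5)*b(-3, -1) + sqrt(-8 - 21) = (3 + 5)*(4*(-3)*(-1)) + sqrt(-8 - 21) = 8*12 + sqrt(-29) = 96 + I*sqrt(29)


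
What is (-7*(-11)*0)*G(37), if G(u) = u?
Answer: 0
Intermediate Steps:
(-7*(-11)*0)*G(37) = (-7*(-11)*0)*37 = (77*0)*37 = 0*37 = 0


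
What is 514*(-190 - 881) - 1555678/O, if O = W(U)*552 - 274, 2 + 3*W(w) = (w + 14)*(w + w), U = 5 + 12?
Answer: -53204371457/96647 ≈ -5.5050e+5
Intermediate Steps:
U = 17
W(w) = -⅔ + 2*w*(14 + w)/3 (W(w) = -⅔ + ((w + 14)*(w + w))/3 = -⅔ + ((14 + w)*(2*w))/3 = -⅔ + (2*w*(14 + w))/3 = -⅔ + 2*w*(14 + w)/3)
O = 193294 (O = (-⅔ + (⅔)*17² + (28/3)*17)*552 - 274 = (-⅔ + (⅔)*289 + 476/3)*552 - 274 = (-⅔ + 578/3 + 476/3)*552 - 274 = (1052/3)*552 - 274 = 193568 - 274 = 193294)
514*(-190 - 881) - 1555678/O = 514*(-190 - 881) - 1555678/193294 = 514*(-1071) - 1555678/193294 = -550494 - 1*777839/96647 = -550494 - 777839/96647 = -53204371457/96647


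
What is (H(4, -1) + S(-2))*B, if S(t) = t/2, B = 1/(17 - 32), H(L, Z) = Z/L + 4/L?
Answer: 1/60 ≈ 0.016667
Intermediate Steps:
H(L, Z) = 4/L + Z/L
B = -1/15 (B = 1/(-15) = -1/15 ≈ -0.066667)
S(t) = t/2 (S(t) = t*(½) = t/2)
(H(4, -1) + S(-2))*B = ((4 - 1)/4 + (½)*(-2))*(-1/15) = ((¼)*3 - 1)*(-1/15) = (¾ - 1)*(-1/15) = -¼*(-1/15) = 1/60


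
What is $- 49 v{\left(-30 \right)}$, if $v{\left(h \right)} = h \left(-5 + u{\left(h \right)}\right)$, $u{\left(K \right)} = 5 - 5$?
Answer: $-7350$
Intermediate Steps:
$u{\left(K \right)} = 0$ ($u{\left(K \right)} = 5 - 5 = 0$)
$v{\left(h \right)} = - 5 h$ ($v{\left(h \right)} = h \left(-5 + 0\right) = h \left(-5\right) = - 5 h$)
$- 49 v{\left(-30 \right)} = - 49 \left(\left(-5\right) \left(-30\right)\right) = \left(-49\right) 150 = -7350$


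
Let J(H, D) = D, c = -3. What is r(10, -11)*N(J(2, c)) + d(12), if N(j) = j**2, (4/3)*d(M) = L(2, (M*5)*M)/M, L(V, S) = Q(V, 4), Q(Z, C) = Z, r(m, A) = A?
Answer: -791/8 ≈ -98.875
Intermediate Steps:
L(V, S) = V
d(M) = 3/(2*M) (d(M) = 3*(2/M)/4 = 3/(2*M))
r(10, -11)*N(J(2, c)) + d(12) = -11*(-3)**2 + (3/2)/12 = -11*9 + (3/2)*(1/12) = -99 + 1/8 = -791/8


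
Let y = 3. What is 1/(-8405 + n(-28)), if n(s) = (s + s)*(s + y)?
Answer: -1/7005 ≈ -0.00014276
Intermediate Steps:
n(s) = 2*s*(3 + s) (n(s) = (s + s)*(s + 3) = (2*s)*(3 + s) = 2*s*(3 + s))
1/(-8405 + n(-28)) = 1/(-8405 + 2*(-28)*(3 - 28)) = 1/(-8405 + 2*(-28)*(-25)) = 1/(-8405 + 1400) = 1/(-7005) = -1/7005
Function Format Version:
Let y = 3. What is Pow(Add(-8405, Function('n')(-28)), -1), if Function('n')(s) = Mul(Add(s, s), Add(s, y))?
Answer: Rational(-1, 7005) ≈ -0.00014276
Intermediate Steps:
Function('n')(s) = Mul(2, s, Add(3, s)) (Function('n')(s) = Mul(Add(s, s), Add(s, 3)) = Mul(Mul(2, s), Add(3, s)) = Mul(2, s, Add(3, s)))
Pow(Add(-8405, Function('n')(-28)), -1) = Pow(Add(-8405, Mul(2, -28, Add(3, -28))), -1) = Pow(Add(-8405, Mul(2, -28, -25)), -1) = Pow(Add(-8405, 1400), -1) = Pow(-7005, -1) = Rational(-1, 7005)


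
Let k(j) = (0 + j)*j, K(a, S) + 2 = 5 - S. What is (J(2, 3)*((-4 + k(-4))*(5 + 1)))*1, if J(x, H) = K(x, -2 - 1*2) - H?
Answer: 288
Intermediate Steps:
K(a, S) = 3 - S (K(a, S) = -2 + (5 - S) = 3 - S)
J(x, H) = 7 - H (J(x, H) = (3 - (-2 - 1*2)) - H = (3 - (-2 - 2)) - H = (3 - 1*(-4)) - H = (3 + 4) - H = 7 - H)
k(j) = j**2 (k(j) = j*j = j**2)
(J(2, 3)*((-4 + k(-4))*(5 + 1)))*1 = ((7 - 1*3)*((-4 + (-4)**2)*(5 + 1)))*1 = ((7 - 3)*((-4 + 16)*6))*1 = (4*(12*6))*1 = (4*72)*1 = 288*1 = 288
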